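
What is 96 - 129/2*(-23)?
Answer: 3159/2 ≈ 1579.5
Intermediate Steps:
96 - 129/2*(-23) = 96 + 2967/2 = 3159/2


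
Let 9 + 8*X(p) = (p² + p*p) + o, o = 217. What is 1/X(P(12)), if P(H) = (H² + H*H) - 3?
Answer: 4/81329 ≈ 4.9183e-5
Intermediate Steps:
P(H) = -3 + 2*H² (P(H) = (H² + H²) - 3 = 2*H² - 3 = -3 + 2*H²)
X(p) = 26 + p²/4 (X(p) = -9/8 + ((p² + p*p) + 217)/8 = -9/8 + ((p² + p²) + 217)/8 = -9/8 + (2*p² + 217)/8 = -9/8 + (217 + 2*p²)/8 = -9/8 + (217/8 + p²/4) = 26 + p²/4)
1/X(P(12)) = 1/(26 + (-3 + 2*12²)²/4) = 1/(26 + (-3 + 2*144)²/4) = 1/(26 + (-3 + 288)²/4) = 1/(26 + (¼)*285²) = 1/(26 + (¼)*81225) = 1/(26 + 81225/4) = 1/(81329/4) = 4/81329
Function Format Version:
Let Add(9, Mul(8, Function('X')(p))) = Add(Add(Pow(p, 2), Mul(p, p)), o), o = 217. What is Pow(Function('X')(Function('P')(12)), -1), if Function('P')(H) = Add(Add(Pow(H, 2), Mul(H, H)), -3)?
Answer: Rational(4, 81329) ≈ 4.9183e-5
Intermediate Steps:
Function('P')(H) = Add(-3, Mul(2, Pow(H, 2))) (Function('P')(H) = Add(Add(Pow(H, 2), Pow(H, 2)), -3) = Add(Mul(2, Pow(H, 2)), -3) = Add(-3, Mul(2, Pow(H, 2))))
Function('X')(p) = Add(26, Mul(Rational(1, 4), Pow(p, 2))) (Function('X')(p) = Add(Rational(-9, 8), Mul(Rational(1, 8), Add(Add(Pow(p, 2), Mul(p, p)), 217))) = Add(Rational(-9, 8), Mul(Rational(1, 8), Add(Add(Pow(p, 2), Pow(p, 2)), 217))) = Add(Rational(-9, 8), Mul(Rational(1, 8), Add(Mul(2, Pow(p, 2)), 217))) = Add(Rational(-9, 8), Mul(Rational(1, 8), Add(217, Mul(2, Pow(p, 2))))) = Add(Rational(-9, 8), Add(Rational(217, 8), Mul(Rational(1, 4), Pow(p, 2)))) = Add(26, Mul(Rational(1, 4), Pow(p, 2))))
Pow(Function('X')(Function('P')(12)), -1) = Pow(Add(26, Mul(Rational(1, 4), Pow(Add(-3, Mul(2, Pow(12, 2))), 2))), -1) = Pow(Add(26, Mul(Rational(1, 4), Pow(Add(-3, Mul(2, 144)), 2))), -1) = Pow(Add(26, Mul(Rational(1, 4), Pow(Add(-3, 288), 2))), -1) = Pow(Add(26, Mul(Rational(1, 4), Pow(285, 2))), -1) = Pow(Add(26, Mul(Rational(1, 4), 81225)), -1) = Pow(Add(26, Rational(81225, 4)), -1) = Pow(Rational(81329, 4), -1) = Rational(4, 81329)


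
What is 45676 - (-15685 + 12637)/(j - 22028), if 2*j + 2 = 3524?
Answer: 925712444/20267 ≈ 45676.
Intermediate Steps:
j = 1761 (j = -1 + (1/2)*3524 = -1 + 1762 = 1761)
45676 - (-15685 + 12637)/(j - 22028) = 45676 - (-15685 + 12637)/(1761 - 22028) = 45676 - (-3048)/(-20267) = 45676 - (-3048)*(-1)/20267 = 45676 - 1*3048/20267 = 45676 - 3048/20267 = 925712444/20267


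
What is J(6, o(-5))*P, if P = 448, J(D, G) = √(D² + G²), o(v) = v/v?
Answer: 448*√37 ≈ 2725.1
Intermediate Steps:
o(v) = 1
J(6, o(-5))*P = √(6² + 1²)*448 = √(36 + 1)*448 = √37*448 = 448*√37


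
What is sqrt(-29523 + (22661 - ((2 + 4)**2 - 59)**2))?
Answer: I*sqrt(7391) ≈ 85.971*I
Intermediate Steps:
sqrt(-29523 + (22661 - ((2 + 4)**2 - 59)**2)) = sqrt(-29523 + (22661 - (6**2 - 59)**2)) = sqrt(-29523 + (22661 - (36 - 59)**2)) = sqrt(-29523 + (22661 - 1*(-23)**2)) = sqrt(-29523 + (22661 - 1*529)) = sqrt(-29523 + (22661 - 529)) = sqrt(-29523 + 22132) = sqrt(-7391) = I*sqrt(7391)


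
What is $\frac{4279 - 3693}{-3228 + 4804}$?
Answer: $\frac{293}{788} \approx 0.37183$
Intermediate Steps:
$\frac{4279 - 3693}{-3228 + 4804} = \frac{586}{1576} = 586 \cdot \frac{1}{1576} = \frac{293}{788}$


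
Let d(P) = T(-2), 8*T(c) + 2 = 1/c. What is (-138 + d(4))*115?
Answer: -254495/16 ≈ -15906.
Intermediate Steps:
T(c) = -¼ + 1/(8*c)
d(P) = -5/16 (d(P) = (⅛)*(1 - 2*(-2))/(-2) = (⅛)*(-½)*(1 + 4) = (⅛)*(-½)*5 = -5/16)
(-138 + d(4))*115 = (-138 - 5/16)*115 = -2213/16*115 = -254495/16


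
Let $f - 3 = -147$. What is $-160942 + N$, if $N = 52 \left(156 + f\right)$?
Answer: $-160318$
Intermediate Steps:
$f = -144$ ($f = 3 - 147 = -144$)
$N = 624$ ($N = 52 \left(156 - 144\right) = 52 \cdot 12 = 624$)
$-160942 + N = -160942 + 624 = -160318$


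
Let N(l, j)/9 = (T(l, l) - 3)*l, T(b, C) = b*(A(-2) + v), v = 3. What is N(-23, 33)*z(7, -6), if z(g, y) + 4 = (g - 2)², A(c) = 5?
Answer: 812889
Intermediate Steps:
T(b, C) = 8*b (T(b, C) = b*(5 + 3) = b*8 = 8*b)
z(g, y) = -4 + (-2 + g)² (z(g, y) = -4 + (g - 2)² = -4 + (-2 + g)²)
N(l, j) = 9*l*(-3 + 8*l) (N(l, j) = 9*((8*l - 3)*l) = 9*((-3 + 8*l)*l) = 9*(l*(-3 + 8*l)) = 9*l*(-3 + 8*l))
N(-23, 33)*z(7, -6) = (9*(-23)*(-3 + 8*(-23)))*(7*(-4 + 7)) = (9*(-23)*(-3 - 184))*(7*3) = (9*(-23)*(-187))*21 = 38709*21 = 812889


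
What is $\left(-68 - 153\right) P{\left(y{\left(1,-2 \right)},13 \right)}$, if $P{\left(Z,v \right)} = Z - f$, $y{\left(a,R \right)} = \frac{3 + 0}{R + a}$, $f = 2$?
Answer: $1105$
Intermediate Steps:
$y{\left(a,R \right)} = \frac{3}{R + a}$
$P{\left(Z,v \right)} = -2 + Z$ ($P{\left(Z,v \right)} = Z - 2 = -2 + Z$)
$\left(-68 - 153\right) P{\left(y{\left(1,-2 \right)},13 \right)} = \left(-68 - 153\right) \left(-2 + \frac{3}{-2 + 1}\right) = - 221 \left(-2 + \frac{3}{-1}\right) = - 221 \left(-2 + 3 \left(-1\right)\right) = - 221 \left(-2 - 3\right) = \left(-221\right) \left(-5\right) = 1105$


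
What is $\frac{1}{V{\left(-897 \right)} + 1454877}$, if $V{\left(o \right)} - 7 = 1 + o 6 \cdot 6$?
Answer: $\frac{1}{1422593} \approx 7.0294 \cdot 10^{-7}$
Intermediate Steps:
$V{\left(o \right)} = 8 + 36 o$ ($V{\left(o \right)} = 7 + \left(1 + o 6 \cdot 6\right) = 7 + \left(1 + o 36\right) = 7 + \left(1 + 36 o\right) = 8 + 36 o$)
$\frac{1}{V{\left(-897 \right)} + 1454877} = \frac{1}{\left(8 + 36 \left(-897\right)\right) + 1454877} = \frac{1}{\left(8 - 32292\right) + 1454877} = \frac{1}{-32284 + 1454877} = \frac{1}{1422593}$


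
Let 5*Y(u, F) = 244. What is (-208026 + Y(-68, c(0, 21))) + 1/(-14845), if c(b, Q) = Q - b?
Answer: -617484307/2969 ≈ -2.0798e+5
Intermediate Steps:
Y(u, F) = 244/5 (Y(u, F) = (⅕)*244 = 244/5)
(-208026 + Y(-68, c(0, 21))) + 1/(-14845) = (-208026 + 244/5) + 1/(-14845) = -1039886/5 - 1/14845 = -617484307/2969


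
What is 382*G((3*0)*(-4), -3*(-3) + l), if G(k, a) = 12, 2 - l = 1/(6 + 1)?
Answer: 4584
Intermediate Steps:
l = 13/7 (l = 2 - 1/(6 + 1) = 2 - 1/7 = 2 - 1*⅐ = 2 - ⅐ = 13/7 ≈ 1.8571)
382*G((3*0)*(-4), -3*(-3) + l) = 382*12 = 4584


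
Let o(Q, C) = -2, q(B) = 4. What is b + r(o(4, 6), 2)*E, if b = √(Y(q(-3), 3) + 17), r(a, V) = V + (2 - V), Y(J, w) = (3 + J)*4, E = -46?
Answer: -92 + 3*√5 ≈ -85.292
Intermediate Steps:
Y(J, w) = 12 + 4*J
r(a, V) = 2
b = 3*√5 (b = √((12 + 4*4) + 17) = √((12 + 16) + 17) = √(28 + 17) = √45 = 3*√5 ≈ 6.7082)
b + r(o(4, 6), 2)*E = 3*√5 + 2*(-46) = 3*√5 - 92 = -92 + 3*√5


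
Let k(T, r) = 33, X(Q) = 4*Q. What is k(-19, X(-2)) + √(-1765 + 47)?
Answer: 33 + I*√1718 ≈ 33.0 + 41.449*I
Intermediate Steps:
k(-19, X(-2)) + √(-1765 + 47) = 33 + √(-1765 + 47) = 33 + √(-1718) = 33 + I*√1718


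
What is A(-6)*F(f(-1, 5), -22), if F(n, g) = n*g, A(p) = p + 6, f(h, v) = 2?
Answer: 0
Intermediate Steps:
A(p) = 6 + p
F(n, g) = g*n
A(-6)*F(f(-1, 5), -22) = (6 - 6)*(-22*2) = 0*(-44) = 0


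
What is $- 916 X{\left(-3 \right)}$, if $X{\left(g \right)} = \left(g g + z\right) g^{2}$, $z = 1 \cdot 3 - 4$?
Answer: $-65952$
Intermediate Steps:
$z = -1$ ($z = 3 - 4 = -1$)
$X{\left(g \right)} = g^{2} \left(-1 + g^{2}\right)$ ($X{\left(g \right)} = \left(g g - 1\right) g^{2} = \left(g^{2} - 1\right) g^{2} = \left(-1 + g^{2}\right) g^{2} = g^{2} \left(-1 + g^{2}\right)$)
$- 916 X{\left(-3 \right)} = - 916 \left(\left(-3\right)^{4} - \left(-3\right)^{2}\right) = - 916 \left(81 - 9\right) = \left(-916\right) 72 = -65952$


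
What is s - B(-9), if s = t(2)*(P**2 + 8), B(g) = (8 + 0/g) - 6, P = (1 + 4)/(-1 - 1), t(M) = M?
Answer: 53/2 ≈ 26.500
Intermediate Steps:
P = -5/2 (P = 5/(-2) = 5*(-1/2) = -5/2 ≈ -2.5000)
B(g) = 2 (B(g) = (8 + 0) - 6 = 8 - 6 = 2)
s = 57/2 (s = 2*((-5/2)**2 + 8) = 2*(25/4 + 8) = 2*(57/4) = 57/2 ≈ 28.500)
s - B(-9) = 57/2 - 1*2 = 57/2 - 2 = 53/2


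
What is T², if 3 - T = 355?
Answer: 123904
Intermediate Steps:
T = -352 (T = 3 - 1*355 = 3 - 355 = -352)
T² = (-352)² = 123904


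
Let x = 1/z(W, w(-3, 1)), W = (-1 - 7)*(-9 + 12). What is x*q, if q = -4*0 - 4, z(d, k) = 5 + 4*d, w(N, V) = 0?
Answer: 4/91 ≈ 0.043956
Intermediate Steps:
W = -24 (W = -8*3 = -24)
x = -1/91 (x = 1/(5 + 4*(-24)) = 1/(5 - 96) = 1/(-91) = -1/91 ≈ -0.010989)
q = -4 (q = 0 - 4 = -4)
x*q = -1/91*(-4) = 4/91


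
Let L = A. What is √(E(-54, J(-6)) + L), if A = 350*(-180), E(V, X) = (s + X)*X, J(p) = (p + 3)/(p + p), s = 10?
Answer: I*√1007959/4 ≈ 250.99*I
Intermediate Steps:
J(p) = (3 + p)/(2*p) (J(p) = (3 + p)/((2*p)) = (3 + p)*(1/(2*p)) = (3 + p)/(2*p))
E(V, X) = X*(10 + X) (E(V, X) = (10 + X)*X = X*(10 + X))
A = -63000
L = -63000
√(E(-54, J(-6)) + L) = √(((½)*(3 - 6)/(-6))*(10 + (½)*(3 - 6)/(-6)) - 63000) = √(((½)*(-⅙)*(-3))*(10 + (½)*(-⅙)*(-3)) - 63000) = √((10 + ¼)/4 - 63000) = √((¼)*(41/4) - 63000) = √(41/16 - 63000) = √(-1007959/16) = I*√1007959/4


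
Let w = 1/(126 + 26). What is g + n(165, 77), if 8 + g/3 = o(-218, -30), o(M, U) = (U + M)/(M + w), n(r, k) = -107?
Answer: -1409199/11045 ≈ -127.59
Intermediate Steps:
w = 1/152 ≈ 0.0065789
o(M, U) = (M + U)/(1/152 + M) (o(M, U) = (U + M)/(M + 1/152) = (M + U)/(1/152 + M))
g = -227384/11045 (g = -24 + 3*(152*(-218 - 30)/(1 + 152*(-218))) = -24 + 3*(152*(-248)/(1 - 33136)) = -24 + 3*(152*(-248)/(-33135)) = -24 + 3*(152*(-1/33135)*(-248)) = -24 + 3*(37696/33135) = -24 + 37696/11045 = -227384/11045 ≈ -20.587)
g + n(165, 77) = -227384/11045 - 107 = -1409199/11045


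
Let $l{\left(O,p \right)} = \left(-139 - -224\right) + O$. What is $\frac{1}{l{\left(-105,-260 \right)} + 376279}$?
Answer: $\frac{1}{376259} \approx 2.6577 \cdot 10^{-6}$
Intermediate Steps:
$l{\left(O,p \right)} = 85 + O$ ($l{\left(O,p \right)} = \left(-139 + 224\right) + O = 85 + O$)
$\frac{1}{l{\left(-105,-260 \right)} + 376279} = \frac{1}{\left(85 - 105\right) + 376279} = \frac{1}{-20 + 376279} = \frac{1}{376259}$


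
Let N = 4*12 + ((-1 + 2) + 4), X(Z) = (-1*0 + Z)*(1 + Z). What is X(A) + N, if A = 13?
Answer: 235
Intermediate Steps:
X(Z) = Z*(1 + Z) (X(Z) = (0 + Z)*(1 + Z) = Z*(1 + Z))
N = 53 (N = 48 + (1 + 4) = 48 + 5 = 53)
X(A) + N = 13*(1 + 13) + 53 = 13*14 + 53 = 182 + 53 = 235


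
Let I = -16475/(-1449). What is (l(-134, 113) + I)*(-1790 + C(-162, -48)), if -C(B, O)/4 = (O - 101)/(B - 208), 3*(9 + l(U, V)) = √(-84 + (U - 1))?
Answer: -1138192432/268065 - 331448*I*√219/555 ≈ -4246.0 - 8837.8*I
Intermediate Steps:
I = 16475/1449 (I = -16475*(-1/1449) = 16475/1449 ≈ 11.370)
l(U, V) = -9 + √(-85 + U)/3 (l(U, V) = -9 + √(-84 + (U - 1))/3 = -9 + √(-84 + (-1 + U))/3 = -9 + √(-85 + U)/3)
C(B, O) = -4*(-101 + O)/(-208 + B) (C(B, O) = -4*(O - 101)/(B - 208) = -4*(-101 + O)/(-208 + B))
(l(-134, 113) + I)*(-1790 + C(-162, -48)) = ((-9 + √(-85 - 134)/3) + 16475/1449)*(-1790 + 4*(101 - 1*(-48))/(-208 - 162)) = ((-9 + √(-219)/3) + 16475/1449)*(-1790 + 4*(101 + 48)/(-370)) = ((-9 + (I*√219)/3) + 16475/1449)*(-1790 + 4*(-1/370)*149) = ((-9 + I*√219/3) + 16475/1449)*(-1790 - 298/185) = (3434/1449 + I*√219/3)*(-331448/185) = -1138192432/268065 - 331448*I*√219/555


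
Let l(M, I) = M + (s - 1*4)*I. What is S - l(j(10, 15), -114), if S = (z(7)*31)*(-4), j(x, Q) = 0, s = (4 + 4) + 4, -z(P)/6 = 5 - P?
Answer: -576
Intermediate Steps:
z(P) = -30 + 6*P (z(P) = -6*(5 - P) = -30 + 6*P)
s = 12 (s = 8 + 4 = 12)
l(M, I) = M + 8*I (l(M, I) = M + (12 - 1*4)*I = M + (12 - 4)*I = M + 8*I)
S = -1488 (S = ((-30 + 6*7)*31)*(-4) = ((-30 + 42)*31)*(-4) = (12*31)*(-4) = 372*(-4) = -1488)
S - l(j(10, 15), -114) = -1488 - (0 + 8*(-114)) = -1488 - (0 - 912) = -1488 - 1*(-912) = -1488 + 912 = -576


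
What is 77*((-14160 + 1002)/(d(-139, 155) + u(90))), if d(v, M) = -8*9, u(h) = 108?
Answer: -56287/2 ≈ -28144.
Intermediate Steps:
d(v, M) = -72
77*((-14160 + 1002)/(d(-139, 155) + u(90))) = 77*((-14160 + 1002)/(-72 + 108)) = 77*(-13158/36) = 77*(-13158*1/36) = 77*(-731/2) = -56287/2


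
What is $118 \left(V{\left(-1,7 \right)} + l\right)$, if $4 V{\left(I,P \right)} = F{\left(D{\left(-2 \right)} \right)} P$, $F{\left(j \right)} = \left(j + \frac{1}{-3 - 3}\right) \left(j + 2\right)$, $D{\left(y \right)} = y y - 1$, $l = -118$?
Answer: $- \frac{131983}{12} \approx -10999.0$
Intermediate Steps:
$D{\left(y \right)} = -1 + y^{2}$ ($D{\left(y \right)} = y^{2} - 1 = -1 + y^{2}$)
$F{\left(j \right)} = \left(2 + j\right) \left(- \frac{1}{6} + j\right)$ ($F{\left(j \right)} = \left(j + \frac{1}{-6}\right) \left(2 + j\right) = \left(j - \frac{1}{6}\right) \left(2 + j\right) = \left(- \frac{1}{6} + j\right) \left(2 + j\right) = \left(2 + j\right) \left(- \frac{1}{6} + j\right)$)
$V{\left(I,P \right)} = \frac{85 P}{24}$ ($V{\left(I,P \right)} = \frac{\left(- \frac{1}{3} + \left(-1 + \left(-2\right)^{2}\right)^{2} + \frac{11 \left(-1 + \left(-2\right)^{2}\right)}{6}\right) P}{4} = \frac{\left(- \frac{1}{3} + \left(-1 + 4\right)^{2} + \frac{11 \left(-1 + 4\right)}{6}\right) P}{4} = \frac{\left(- \frac{1}{3} + 3^{2} + \frac{11}{6} \cdot 3\right) P}{4} = \frac{\left(- \frac{1}{3} + 9 + \frac{11}{2}\right) P}{4} = \frac{\frac{85}{6} P}{4} = \frac{85 P}{24}$)
$118 \left(V{\left(-1,7 \right)} + l\right) = 118 \left(\frac{85}{24} \cdot 7 - 118\right) = 118 \left(\frac{595}{24} - 118\right) = 118 \left(- \frac{2237}{24}\right) = - \frac{131983}{12}$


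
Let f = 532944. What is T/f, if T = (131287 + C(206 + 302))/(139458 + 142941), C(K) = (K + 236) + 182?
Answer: 44071/50167617552 ≈ 8.7848e-7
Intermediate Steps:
C(K) = 418 + K (C(K) = (236 + K) + 182 = 418 + K)
T = 44071/94133 (T = (131287 + (418 + (206 + 302)))/(139458 + 142941) = (131287 + (418 + 508))/282399 = (131287 + 926)*(1/282399) = 132213*(1/282399) = 44071/94133 ≈ 0.46818)
T/f = (44071/94133)/532944 = (44071/94133)*(1/532944) = 44071/50167617552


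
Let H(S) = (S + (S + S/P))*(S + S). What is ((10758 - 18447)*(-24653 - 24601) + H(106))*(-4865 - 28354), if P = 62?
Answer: -390042173610234/31 ≈ -1.2582e+13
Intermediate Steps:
H(S) = 125*S²/31 (H(S) = (S + (S + S/62))*(S + S) = (S + (S + S*(1/62)))*(2*S) = (S + (S + S/62))*(2*S) = (S + 63*S/62)*(2*S) = (125*S/62)*(2*S) = 125*S²/31)
((10758 - 18447)*(-24653 - 24601) + H(106))*(-4865 - 28354) = ((10758 - 18447)*(-24653 - 24601) + (125/31)*106²)*(-4865 - 28354) = (-7689*(-49254) + (125/31)*11236)*(-33219) = (378714006 + 1404500/31)*(-33219) = (11741538686/31)*(-33219) = -390042173610234/31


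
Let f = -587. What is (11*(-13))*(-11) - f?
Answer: 2160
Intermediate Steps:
(11*(-13))*(-11) - f = (11*(-13))*(-11) - 1*(-587) = -143*(-11) + 587 = 1573 + 587 = 2160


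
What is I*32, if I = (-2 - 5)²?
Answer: 1568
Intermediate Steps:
I = 49 (I = (-7)² = 49)
I*32 = 49*32 = 1568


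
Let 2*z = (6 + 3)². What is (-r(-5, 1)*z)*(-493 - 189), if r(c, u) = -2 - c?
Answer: 82863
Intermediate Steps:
z = 81/2 (z = (6 + 3)²/2 = (½)*9² = (½)*81 = 81/2 ≈ 40.500)
(-r(-5, 1)*z)*(-493 - 189) = (-(-2 - 1*(-5))*81/2)*(-493 - 189) = -(-2 + 5)*81/2*(-682) = -3*81/2*(-682) = -1*243/2*(-682) = -243/2*(-682) = 82863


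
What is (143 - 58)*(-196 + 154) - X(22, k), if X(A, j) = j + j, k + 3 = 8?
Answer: -3580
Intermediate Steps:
k = 5 (k = -3 + 8 = 5)
X(A, j) = 2*j
(143 - 58)*(-196 + 154) - X(22, k) = (143 - 58)*(-196 + 154) - 2*5 = 85*(-42) - 1*10 = -3570 - 10 = -3580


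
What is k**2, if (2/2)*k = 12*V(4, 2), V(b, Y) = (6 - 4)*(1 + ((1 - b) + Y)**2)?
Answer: 2304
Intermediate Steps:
V(b, Y) = 2 + 2*(1 + Y - b)**2 (V(b, Y) = 2*(1 + (1 + Y - b)**2) = 2 + 2*(1 + Y - b)**2)
k = 48 (k = 12*(2 + 2*(1 + 2 - 1*4)**2) = 12*(2 + 2*(1 + 2 - 4)**2) = 12*(2 + 2*(-1)**2) = 12*(2 + 2*1) = 12*(2 + 2) = 12*4 = 48)
k**2 = 48**2 = 2304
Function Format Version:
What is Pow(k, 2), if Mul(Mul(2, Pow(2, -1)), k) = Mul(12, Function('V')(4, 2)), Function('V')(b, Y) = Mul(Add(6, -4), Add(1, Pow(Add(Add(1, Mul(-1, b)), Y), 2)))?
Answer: 2304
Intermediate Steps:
Function('V')(b, Y) = Add(2, Mul(2, Pow(Add(1, Y, Mul(-1, b)), 2))) (Function('V')(b, Y) = Mul(2, Add(1, Pow(Add(1, Y, Mul(-1, b)), 2))) = Add(2, Mul(2, Pow(Add(1, Y, Mul(-1, b)), 2))))
k = 48 (k = Mul(12, Add(2, Mul(2, Pow(Add(1, 2, Mul(-1, 4)), 2)))) = Mul(12, Add(2, Mul(2, Pow(Add(1, 2, -4), 2)))) = Mul(12, Add(2, Mul(2, Pow(-1, 2)))) = Mul(12, Add(2, Mul(2, 1))) = Mul(12, Add(2, 2)) = Mul(12, 4) = 48)
Pow(k, 2) = Pow(48, 2) = 2304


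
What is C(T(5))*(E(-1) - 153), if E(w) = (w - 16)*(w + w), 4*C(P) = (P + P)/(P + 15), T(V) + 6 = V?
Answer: 17/4 ≈ 4.2500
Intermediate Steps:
T(V) = -6 + V
C(P) = P/(2*(15 + P)) (C(P) = ((P + P)/(P + 15))/4 = ((2*P)/(15 + P))/4 = (2*P/(15 + P))/4 = P/(2*(15 + P)))
E(w) = 2*w*(-16 + w) (E(w) = (-16 + w)*(2*w) = 2*w*(-16 + w))
C(T(5))*(E(-1) - 153) = ((-6 + 5)/(2*(15 + (-6 + 5))))*(2*(-1)*(-16 - 1) - 153) = ((1/2)*(-1)/(15 - 1))*(2*(-1)*(-17) - 153) = ((1/2)*(-1)/14)*(34 - 153) = ((1/2)*(-1)*(1/14))*(-119) = -1/28*(-119) = 17/4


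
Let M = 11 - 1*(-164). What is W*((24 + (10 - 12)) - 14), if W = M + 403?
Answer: 4624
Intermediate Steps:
M = 175 (M = 11 + 164 = 175)
W = 578 (W = 175 + 403 = 578)
W*((24 + (10 - 12)) - 14) = 578*((24 + (10 - 12)) - 14) = 578*((24 - 2) - 14) = 578*(22 - 14) = 578*8 = 4624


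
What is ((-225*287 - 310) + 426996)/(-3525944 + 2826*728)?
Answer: -362111/1468616 ≈ -0.24657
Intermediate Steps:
((-225*287 - 310) + 426996)/(-3525944 + 2826*728) = ((-64575 - 310) + 426996)/(-3525944 + 2057328) = (-64885 + 426996)/(-1468616) = 362111*(-1/1468616) = -362111/1468616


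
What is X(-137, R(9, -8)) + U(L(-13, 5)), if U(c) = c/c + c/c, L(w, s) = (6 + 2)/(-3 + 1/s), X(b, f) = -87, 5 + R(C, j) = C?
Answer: -85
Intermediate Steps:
R(C, j) = -5 + C
L(w, s) = 8/(-3 + 1/s)
U(c) = 2 (U(c) = 1 + 1 = 2)
X(-137, R(9, -8)) + U(L(-13, 5)) = -87 + 2 = -85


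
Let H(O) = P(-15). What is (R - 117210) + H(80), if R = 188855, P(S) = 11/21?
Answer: 1504556/21 ≈ 71646.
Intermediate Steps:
P(S) = 11/21 (P(S) = 11*(1/21) = 11/21)
H(O) = 11/21
(R - 117210) + H(80) = (188855 - 117210) + 11/21 = 71645 + 11/21 = 1504556/21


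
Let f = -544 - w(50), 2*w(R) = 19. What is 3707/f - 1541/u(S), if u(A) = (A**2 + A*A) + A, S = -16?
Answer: -5383231/549072 ≈ -9.8042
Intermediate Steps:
w(R) = 19/2 (w(R) = (1/2)*19 = 19/2)
u(A) = A + 2*A**2 (u(A) = (A**2 + A**2) + A = 2*A**2 + A = A + 2*A**2)
f = -1107/2 (f = -544 - 1*19/2 = -544 - 19/2 = -1107/2 ≈ -553.50)
3707/f - 1541/u(S) = 3707/(-1107/2) - 1541*(-1/(16*(1 + 2*(-16)))) = 3707*(-2/1107) - 1541*(-1/(16*(1 - 32))) = -7414/1107 - 1541/((-16*(-31))) = -7414/1107 - 1541/496 = -5383231/549072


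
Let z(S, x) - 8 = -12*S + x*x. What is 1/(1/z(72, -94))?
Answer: 7980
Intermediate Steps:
z(S, x) = 8 + x**2 - 12*S (z(S, x) = 8 + (-12*S + x*x) = 8 + (-12*S + x**2) = 8 + (x**2 - 12*S) = 8 + x**2 - 12*S)
1/(1/z(72, -94)) = 1/(1/(8 + (-94)**2 - 12*72)) = 1/(1/(8 + 8836 - 864)) = 1/(1/7980) = 7980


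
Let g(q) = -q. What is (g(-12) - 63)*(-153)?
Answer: 7803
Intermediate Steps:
(g(-12) - 63)*(-153) = (-1*(-12) - 63)*(-153) = (12 - 63)*(-153) = -51*(-153) = 7803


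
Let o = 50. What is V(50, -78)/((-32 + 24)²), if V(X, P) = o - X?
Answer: 0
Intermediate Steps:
V(X, P) = 50 - X
V(50, -78)/((-32 + 24)²) = (50 - 1*50)/((-32 + 24)²) = (50 - 50)/((-8)²) = 0/64 = 0*(1/64) = 0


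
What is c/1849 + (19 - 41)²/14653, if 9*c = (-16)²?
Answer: 11805412/243840573 ≈ 0.048414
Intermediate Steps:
c = 256/9 (c = (⅑)*(-16)² = (⅑)*256 = 256/9 ≈ 28.444)
c/1849 + (19 - 41)²/14653 = (256/9)/1849 + (19 - 41)²/14653 = (256/9)*(1/1849) + (-22)²*(1/14653) = 256/16641 + 484*(1/14653) = 256/16641 + 484/14653 = 11805412/243840573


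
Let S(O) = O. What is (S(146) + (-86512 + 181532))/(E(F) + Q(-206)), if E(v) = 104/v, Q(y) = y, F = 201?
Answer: -9564183/20651 ≈ -463.13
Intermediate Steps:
(S(146) + (-86512 + 181532))/(E(F) + Q(-206)) = (146 + (-86512 + 181532))/(104/201 - 206) = (146 + 95020)/(104*(1/201) - 206) = 95166/(104/201 - 206) = 95166/(-41302/201) = 95166*(-201/41302) = -9564183/20651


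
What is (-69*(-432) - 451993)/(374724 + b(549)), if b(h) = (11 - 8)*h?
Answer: -422185/376371 ≈ -1.1217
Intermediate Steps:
b(h) = 3*h
(-69*(-432) - 451993)/(374724 + b(549)) = (-69*(-432) - 451993)/(374724 + 3*549) = (29808 - 451993)/(374724 + 1647) = -422185/376371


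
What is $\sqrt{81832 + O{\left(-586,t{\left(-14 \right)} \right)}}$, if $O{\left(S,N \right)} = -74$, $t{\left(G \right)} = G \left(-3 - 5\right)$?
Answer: $\sqrt{81758} \approx 285.93$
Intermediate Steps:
$t{\left(G \right)} = - 8 G$ ($t{\left(G \right)} = G \left(-8\right) = - 8 G$)
$\sqrt{81832 + O{\left(-586,t{\left(-14 \right)} \right)}} = \sqrt{81832 - 74} = \sqrt{81758}$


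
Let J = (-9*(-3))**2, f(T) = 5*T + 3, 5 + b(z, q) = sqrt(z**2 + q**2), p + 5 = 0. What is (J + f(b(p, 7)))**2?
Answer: 501699 + 7070*sqrt(74) ≈ 5.6252e+5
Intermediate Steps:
p = -5 (p = -5 + 0 = -5)
b(z, q) = -5 + sqrt(q**2 + z**2) (b(z, q) = -5 + sqrt(z**2 + q**2) = -5 + sqrt(q**2 + z**2))
f(T) = 3 + 5*T
J = 729 (J = 27**2 = 729)
(J + f(b(p, 7)))**2 = (729 + (3 + 5*(-5 + sqrt(7**2 + (-5)**2))))**2 = (729 + (3 + 5*(-5 + sqrt(49 + 25))))**2 = (729 + (3 + 5*(-5 + sqrt(74))))**2 = (729 + (3 + (-25 + 5*sqrt(74))))**2 = (729 + (-22 + 5*sqrt(74)))**2 = (707 + 5*sqrt(74))**2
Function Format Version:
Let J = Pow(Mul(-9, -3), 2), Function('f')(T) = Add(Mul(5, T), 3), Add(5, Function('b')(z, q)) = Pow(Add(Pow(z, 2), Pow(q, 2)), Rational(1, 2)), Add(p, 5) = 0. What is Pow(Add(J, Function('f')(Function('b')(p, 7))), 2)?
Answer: Add(501699, Mul(7070, Pow(74, Rational(1, 2)))) ≈ 5.6252e+5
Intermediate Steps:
p = -5 (p = Add(-5, 0) = -5)
Function('b')(z, q) = Add(-5, Pow(Add(Pow(q, 2), Pow(z, 2)), Rational(1, 2))) (Function('b')(z, q) = Add(-5, Pow(Add(Pow(z, 2), Pow(q, 2)), Rational(1, 2))) = Add(-5, Pow(Add(Pow(q, 2), Pow(z, 2)), Rational(1, 2))))
Function('f')(T) = Add(3, Mul(5, T))
J = 729 (J = Pow(27, 2) = 729)
Pow(Add(J, Function('f')(Function('b')(p, 7))), 2) = Pow(Add(729, Add(3, Mul(5, Add(-5, Pow(Add(Pow(7, 2), Pow(-5, 2)), Rational(1, 2)))))), 2) = Pow(Add(729, Add(3, Mul(5, Add(-5, Pow(Add(49, 25), Rational(1, 2)))))), 2) = Pow(Add(729, Add(3, Mul(5, Add(-5, Pow(74, Rational(1, 2)))))), 2) = Pow(Add(729, Add(3, Add(-25, Mul(5, Pow(74, Rational(1, 2)))))), 2) = Pow(Add(729, Add(-22, Mul(5, Pow(74, Rational(1, 2))))), 2) = Pow(Add(707, Mul(5, Pow(74, Rational(1, 2)))), 2)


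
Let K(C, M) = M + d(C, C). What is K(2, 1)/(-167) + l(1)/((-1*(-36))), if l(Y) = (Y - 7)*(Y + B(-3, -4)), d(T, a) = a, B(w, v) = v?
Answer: 161/334 ≈ 0.48204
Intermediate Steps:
l(Y) = (-7 + Y)*(-4 + Y) (l(Y) = (Y - 7)*(Y - 4) = (-7 + Y)*(-4 + Y))
K(C, M) = C + M (K(C, M) = M + C = C + M)
K(2, 1)/(-167) + l(1)/((-1*(-36))) = (2 + 1)/(-167) + (28 + 1**2 - 11*1)/((-1*(-36))) = 3*(-1/167) + (28 + 1 - 11)/36 = -3/167 + 18*(1/36) = -3/167 + 1/2 = 161/334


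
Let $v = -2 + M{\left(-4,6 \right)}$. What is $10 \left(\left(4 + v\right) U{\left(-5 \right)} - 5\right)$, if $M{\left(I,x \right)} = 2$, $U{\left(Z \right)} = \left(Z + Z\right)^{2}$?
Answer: $3950$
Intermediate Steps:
$U{\left(Z \right)} = 4 Z^{2}$ ($U{\left(Z \right)} = \left(2 Z\right)^{2} = 4 Z^{2}$)
$v = 0$ ($v = -2 + 2 = 0$)
$10 \left(\left(4 + v\right) U{\left(-5 \right)} - 5\right) = 10 \left(\left(4 + 0\right) 4 \left(-5\right)^{2} - 5\right) = 10 \left(4 \cdot 4 \cdot 25 - 5\right) = 10 \left(4 \cdot 100 - 5\right) = 10 \left(400 - 5\right) = 10 \cdot 395 = 3950$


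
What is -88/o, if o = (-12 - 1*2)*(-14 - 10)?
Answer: -11/42 ≈ -0.26190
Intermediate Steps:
o = 336 (o = (-12 - 2)*(-24) = -14*(-24) = 336)
-88/o = -88/336 = -22*1/84 = -11/42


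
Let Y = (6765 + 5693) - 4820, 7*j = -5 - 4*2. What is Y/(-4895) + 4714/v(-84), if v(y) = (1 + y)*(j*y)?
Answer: -60985927/31690230 ≈ -1.9244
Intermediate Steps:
j = -13/7 (j = (-5 - 4*2)/7 = (-5 - 8)/7 = (⅐)*(-13) = -13/7 ≈ -1.8571)
Y = 7638 (Y = 12458 - 4820 = 7638)
v(y) = -13*y*(1 + y)/7 (v(y) = (1 + y)*(-13*y/7) = -13*y*(1 + y)/7)
Y/(-4895) + 4714/v(-84) = 7638/(-4895) + 4714/((-13/7*(-84)*(1 - 84))) = 7638*(-1/4895) + 4714/((-13/7*(-84)*(-83))) = -7638/4895 + 4714/(-12948) = -7638/4895 + 4714*(-1/12948) = -7638/4895 - 2357/6474 = -60985927/31690230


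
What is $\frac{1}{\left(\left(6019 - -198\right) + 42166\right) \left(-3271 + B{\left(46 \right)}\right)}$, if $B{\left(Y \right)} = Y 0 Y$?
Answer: $- \frac{1}{158260793} \approx -6.3187 \cdot 10^{-9}$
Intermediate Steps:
$B{\left(Y \right)} = 0$ ($B{\left(Y \right)} = 0 Y = 0$)
$\frac{1}{\left(\left(6019 - -198\right) + 42166\right) \left(-3271 + B{\left(46 \right)}\right)} = \frac{1}{\left(\left(6019 - -198\right) + 42166\right) \left(-3271 + 0\right)} = \frac{1}{\left(\left(6019 + 198\right) + 42166\right) \left(-3271\right)} = \frac{1}{\left(6217 + 42166\right) \left(-3271\right)} = \frac{1}{48383 \left(-3271\right)} = \frac{1}{-158260793} = - \frac{1}{158260793}$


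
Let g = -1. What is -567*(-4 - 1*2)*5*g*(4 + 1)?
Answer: -85050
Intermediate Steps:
-567*(-4 - 1*2)*5*g*(4 + 1) = -567*(-4 - 1*2)*5*(-(4 + 1)) = -567*(-4 - 2)*5*(-1*5) = -567*(-6*5)*(-5) = -(-17010)*(-5) = -567*150 = -85050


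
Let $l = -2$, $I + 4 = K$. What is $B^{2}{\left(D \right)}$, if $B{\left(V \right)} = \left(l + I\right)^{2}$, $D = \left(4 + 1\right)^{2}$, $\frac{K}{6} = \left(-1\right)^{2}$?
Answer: $0$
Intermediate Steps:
$K = 6$ ($K = 6 \left(-1\right)^{2} = 6 \cdot 1 = 6$)
$I = 2$ ($I = -4 + 6 = 2$)
$D = 25$ ($D = 5^{2} = 25$)
$B{\left(V \right)} = 0$ ($B{\left(V \right)} = \left(-2 + 2\right)^{2} = 0^{2} = 0$)
$B^{2}{\left(D \right)} = 0^{2} = 0$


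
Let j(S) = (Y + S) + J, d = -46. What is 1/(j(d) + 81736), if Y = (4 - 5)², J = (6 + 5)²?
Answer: 1/81812 ≈ 1.2223e-5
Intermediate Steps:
J = 121 (J = 11² = 121)
Y = 1 (Y = (-1)² = 1)
j(S) = 122 + S (j(S) = (1 + S) + 121 = 122 + S)
1/(j(d) + 81736) = 1/((122 - 46) + 81736) = 1/(76 + 81736) = 1/81812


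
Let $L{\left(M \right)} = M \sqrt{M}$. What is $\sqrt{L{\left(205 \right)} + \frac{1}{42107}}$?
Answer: $\frac{\sqrt{42107 + 363464887045 \sqrt{205}}}{42107} \approx 54.177$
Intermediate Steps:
$L{\left(M \right)} = M^{\frac{3}{2}}$
$\sqrt{L{\left(205 \right)} + \frac{1}{42107}} = \sqrt{205^{\frac{3}{2}} + \frac{1}{42107}} = \sqrt{205 \sqrt{205} + \frac{1}{42107}} = \sqrt{\frac{1}{42107} + 205 \sqrt{205}}$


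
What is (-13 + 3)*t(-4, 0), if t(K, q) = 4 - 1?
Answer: -30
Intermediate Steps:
t(K, q) = 3
(-13 + 3)*t(-4, 0) = (-13 + 3)*3 = -10*3 = -30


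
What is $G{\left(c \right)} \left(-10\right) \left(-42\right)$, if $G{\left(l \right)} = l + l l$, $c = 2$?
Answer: $2520$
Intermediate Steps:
$G{\left(l \right)} = l + l^{2}$
$G{\left(c \right)} \left(-10\right) \left(-42\right) = 2 \left(1 + 2\right) \left(-10\right) \left(-42\right) = 2 \cdot 3 \left(-10\right) \left(-42\right) = 6 \left(-10\right) \left(-42\right) = \left(-60\right) \left(-42\right) = 2520$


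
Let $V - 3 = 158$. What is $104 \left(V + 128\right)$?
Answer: $30056$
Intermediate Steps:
$V = 161$ ($V = 3 + 158 = 161$)
$104 \left(V + 128\right) = 104 \left(161 + 128\right) = 104 \cdot 289 = 30056$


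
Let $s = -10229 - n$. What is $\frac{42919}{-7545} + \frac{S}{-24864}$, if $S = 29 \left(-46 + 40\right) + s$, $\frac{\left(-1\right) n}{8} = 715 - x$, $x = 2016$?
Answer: $- \frac{43339001}{8933280} \approx -4.8514$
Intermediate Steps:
$n = 10408$ ($n = - 8 \left(715 - 2016\right) = \left(-8\right) \left(-1301\right) = 10408$)
$s = -20637$ ($s = -10229 - 10408 = -20637$)
$S = -20811$ ($S = 29 \left(-46 + 40\right) - 20637 = 29 \left(-6\right) - 20637 = -174 - 20637 = -20811$)
$\frac{42919}{-7545} + \frac{S}{-24864} = \frac{42919}{-7545} - \frac{20811}{-24864} = 42919 \left(- \frac{1}{7545}\right) - - \frac{991}{1184} = - \frac{42919}{7545} + \frac{991}{1184} = - \frac{43339001}{8933280}$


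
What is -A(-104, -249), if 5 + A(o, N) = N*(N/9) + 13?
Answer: -6897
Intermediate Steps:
A(o, N) = 8 + N²/9 (A(o, N) = -5 + (N*(N/9) + 13) = -5 + (N²/9 + 13) = -5 + (13 + N²/9) = 8 + N²/9)
-A(-104, -249) = -(8 + (⅑)*(-249)²) = -(8 + (⅑)*62001) = -(8 + 6889) = -1*6897 = -6897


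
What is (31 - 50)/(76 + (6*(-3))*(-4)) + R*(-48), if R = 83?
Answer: -589651/148 ≈ -3984.1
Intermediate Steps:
(31 - 50)/(76 + (6*(-3))*(-4)) + R*(-48) = (31 - 50)/(76 + (6*(-3))*(-4)) + 83*(-48) = -19/(76 - 18*(-4)) - 3984 = -19/(76 + 72) - 3984 = -19/148 - 3984 = -589651/148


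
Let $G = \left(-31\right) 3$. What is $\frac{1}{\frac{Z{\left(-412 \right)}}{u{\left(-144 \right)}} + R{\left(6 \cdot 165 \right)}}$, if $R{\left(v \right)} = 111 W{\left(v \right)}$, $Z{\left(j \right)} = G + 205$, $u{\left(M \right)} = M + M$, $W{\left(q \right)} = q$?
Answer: $\frac{18}{1978013} \approx 9.1 \cdot 10^{-6}$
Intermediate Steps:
$u{\left(M \right)} = 2 M$
$G = -93$
$Z{\left(j \right)} = 112$ ($Z{\left(j \right)} = -93 + 205 = 112$)
$R{\left(v \right)} = 111 v$
$\frac{1}{\frac{Z{\left(-412 \right)}}{u{\left(-144 \right)}} + R{\left(6 \cdot 165 \right)}} = \frac{1}{\frac{112}{2 \left(-144\right)} + 111 \cdot 6 \cdot 165} = \frac{1}{\frac{112}{-288} + 111 \cdot 990} = \frac{1}{112 \left(- \frac{1}{288}\right) + 109890} = \frac{1}{- \frac{7}{18} + 109890} = \frac{1}{\frac{1978013}{18}} = \frac{18}{1978013}$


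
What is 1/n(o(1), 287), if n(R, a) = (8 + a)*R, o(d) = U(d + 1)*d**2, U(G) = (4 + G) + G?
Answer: 1/2360 ≈ 0.00042373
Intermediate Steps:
U(G) = 4 + 2*G
o(d) = d**2*(6 + 2*d) (o(d) = (4 + 2*(d + 1))*d**2 = (4 + 2*(1 + d))*d**2 = (4 + (2 + 2*d))*d**2 = (6 + 2*d)*d**2 = d**2*(6 + 2*d))
n(R, a) = R*(8 + a)
1/n(o(1), 287) = 1/((2*1**2*(3 + 1))*(8 + 287)) = 1/((2*1*4)*295) = 1/(8*295) = 1/2360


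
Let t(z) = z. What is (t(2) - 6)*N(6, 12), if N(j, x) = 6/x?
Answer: -2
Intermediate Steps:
(t(2) - 6)*N(6, 12) = (2 - 6)*(6/12) = -24/12 = -4*½ = -2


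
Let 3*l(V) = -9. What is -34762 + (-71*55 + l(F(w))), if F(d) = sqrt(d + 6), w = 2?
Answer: -38670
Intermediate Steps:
F(d) = sqrt(6 + d)
l(V) = -3 (l(V) = (1/3)*(-9) = -3)
-34762 + (-71*55 + l(F(w))) = -34762 + (-71*55 - 3) = -34762 + (-3905 - 3) = -34762 - 3908 = -38670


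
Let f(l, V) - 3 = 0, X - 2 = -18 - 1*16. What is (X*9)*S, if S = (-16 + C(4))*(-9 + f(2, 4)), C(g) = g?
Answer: -20736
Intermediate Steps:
X = -32 (X = 2 + (-18 - 1*16) = 2 + (-18 - 16) = 2 - 34 = -32)
f(l, V) = 3 (f(l, V) = 3 + 0 = 3)
S = 72 (S = (-16 + 4)*(-9 + 3) = -12*(-6) = 72)
(X*9)*S = -32*9*72 = -288*72 = -20736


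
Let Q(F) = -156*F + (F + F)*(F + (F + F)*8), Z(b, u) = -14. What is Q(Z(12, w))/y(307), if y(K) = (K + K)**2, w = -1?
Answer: 2212/94249 ≈ 0.023470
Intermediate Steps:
y(K) = 4*K**2 (y(K) = (2*K)**2 = 4*K**2)
Q(F) = -156*F + 34*F**2 (Q(F) = -156*F + (2*F)*(F + (2*F)*8) = -156*F + (2*F)*(F + 16*F) = -156*F + (2*F)*(17*F) = -156*F + 34*F**2)
Q(Z(12, w))/y(307) = (2*(-14)*(-78 + 17*(-14)))/((4*307**2)) = (2*(-14)*(-78 - 238))/((4*94249)) = (2*(-14)*(-316))/376996 = 8848*(1/376996) = 2212/94249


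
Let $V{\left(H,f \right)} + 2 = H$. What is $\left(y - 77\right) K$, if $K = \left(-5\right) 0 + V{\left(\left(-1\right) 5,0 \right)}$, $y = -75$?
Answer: $1064$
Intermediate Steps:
$V{\left(H,f \right)} = -2 + H$
$K = -7$ ($K = \left(-5\right) 0 - 7 = 0 - 7 = -7$)
$\left(y - 77\right) K = \left(-75 - 77\right) \left(-7\right) = \left(-152\right) \left(-7\right) = 1064$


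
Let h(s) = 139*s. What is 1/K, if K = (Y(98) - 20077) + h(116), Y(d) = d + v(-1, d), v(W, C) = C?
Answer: -1/3757 ≈ -0.00026617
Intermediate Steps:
Y(d) = 2*d (Y(d) = d + d = 2*d)
K = -3757 (K = (2*98 - 20077) + 139*116 = (196 - 20077) + 16124 = -19881 + 16124 = -3757)
1/K = 1/(-3757) = -1/3757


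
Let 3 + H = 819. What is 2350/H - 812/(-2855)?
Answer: 3685921/1164840 ≈ 3.1643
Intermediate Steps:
H = 816 (H = -3 + 819 = 816)
2350/H - 812/(-2855) = 2350/816 - 812/(-2855) = 2350*(1/816) - 812*(-1/2855) = 1175/408 + 812/2855 = 3685921/1164840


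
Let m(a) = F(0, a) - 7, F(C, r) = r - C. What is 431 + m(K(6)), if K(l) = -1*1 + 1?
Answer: 424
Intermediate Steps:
K(l) = 0 (K(l) = -1 + 1 = 0)
m(a) = -7 + a (m(a) = (a - 1*0) - 7 = (a + 0) - 7 = a - 7 = -7 + a)
431 + m(K(6)) = 431 + (-7 + 0) = 431 - 7 = 424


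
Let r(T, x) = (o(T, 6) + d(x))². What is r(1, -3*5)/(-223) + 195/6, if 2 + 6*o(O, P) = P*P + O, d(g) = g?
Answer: 257885/8028 ≈ 32.123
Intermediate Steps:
o(O, P) = -⅓ + O/6 + P²/6 (o(O, P) = -⅓ + (P*P + O)/6 = -⅓ + (P² + O)/6 = -⅓ + (O + P²)/6 = -⅓ + (O/6 + P²/6) = -⅓ + O/6 + P²/6)
r(T, x) = (17/3 + x + T/6)² (r(T, x) = ((-⅓ + T/6 + (⅙)*6²) + x)² = ((-⅓ + T/6 + (⅙)*36) + x)² = ((-⅓ + T/6 + 6) + x)² = ((17/3 + T/6) + x)² = (17/3 + x + T/6)²)
r(1, -3*5)/(-223) + 195/6 = ((34 + 1 + 6*(-3*5))²/36)/(-223) + 195/6 = ((34 + 1 + 6*(-15))²/36)*(-1/223) + 195*(⅙) = ((34 + 1 - 90)²/36)*(-1/223) + 65/2 = ((1/36)*(-55)²)*(-1/223) + 65/2 = ((1/36)*3025)*(-1/223) + 65/2 = (3025/36)*(-1/223) + 65/2 = -3025/8028 + 65/2 = 257885/8028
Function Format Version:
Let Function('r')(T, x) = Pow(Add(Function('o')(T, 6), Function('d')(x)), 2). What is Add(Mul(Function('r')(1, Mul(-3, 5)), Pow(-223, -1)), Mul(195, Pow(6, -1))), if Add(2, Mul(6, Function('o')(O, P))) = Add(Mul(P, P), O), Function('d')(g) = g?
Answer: Rational(257885, 8028) ≈ 32.123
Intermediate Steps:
Function('o')(O, P) = Add(Rational(-1, 3), Mul(Rational(1, 6), O), Mul(Rational(1, 6), Pow(P, 2))) (Function('o')(O, P) = Add(Rational(-1, 3), Mul(Rational(1, 6), Add(Mul(P, P), O))) = Add(Rational(-1, 3), Mul(Rational(1, 6), Add(Pow(P, 2), O))) = Add(Rational(-1, 3), Mul(Rational(1, 6), Add(O, Pow(P, 2)))) = Add(Rational(-1, 3), Add(Mul(Rational(1, 6), O), Mul(Rational(1, 6), Pow(P, 2)))) = Add(Rational(-1, 3), Mul(Rational(1, 6), O), Mul(Rational(1, 6), Pow(P, 2))))
Function('r')(T, x) = Pow(Add(Rational(17, 3), x, Mul(Rational(1, 6), T)), 2) (Function('r')(T, x) = Pow(Add(Add(Rational(-1, 3), Mul(Rational(1, 6), T), Mul(Rational(1, 6), Pow(6, 2))), x), 2) = Pow(Add(Add(Rational(-1, 3), Mul(Rational(1, 6), T), Mul(Rational(1, 6), 36)), x), 2) = Pow(Add(Add(Rational(-1, 3), Mul(Rational(1, 6), T), 6), x), 2) = Pow(Add(Add(Rational(17, 3), Mul(Rational(1, 6), T)), x), 2) = Pow(Add(Rational(17, 3), x, Mul(Rational(1, 6), T)), 2))
Add(Mul(Function('r')(1, Mul(-3, 5)), Pow(-223, -1)), Mul(195, Pow(6, -1))) = Add(Mul(Mul(Rational(1, 36), Pow(Add(34, 1, Mul(6, Mul(-3, 5))), 2)), Pow(-223, -1)), Mul(195, Pow(6, -1))) = Add(Mul(Mul(Rational(1, 36), Pow(Add(34, 1, Mul(6, -15)), 2)), Rational(-1, 223)), Mul(195, Rational(1, 6))) = Add(Mul(Mul(Rational(1, 36), Pow(Add(34, 1, -90), 2)), Rational(-1, 223)), Rational(65, 2)) = Add(Mul(Mul(Rational(1, 36), Pow(-55, 2)), Rational(-1, 223)), Rational(65, 2)) = Add(Mul(Mul(Rational(1, 36), 3025), Rational(-1, 223)), Rational(65, 2)) = Add(Mul(Rational(3025, 36), Rational(-1, 223)), Rational(65, 2)) = Add(Rational(-3025, 8028), Rational(65, 2)) = Rational(257885, 8028)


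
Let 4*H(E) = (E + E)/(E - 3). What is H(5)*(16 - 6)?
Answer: 25/2 ≈ 12.500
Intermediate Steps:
H(E) = E/(2*(-3 + E)) (H(E) = ((E + E)/(E - 3))/4 = ((2*E)/(-3 + E))/4 = (2*E/(-3 + E))/4 = E/(2*(-3 + E)))
H(5)*(16 - 6) = ((½)*5/(-3 + 5))*(16 - 6) = ((½)*5/2)*10 = ((½)*5*(½))*10 = (5/4)*10 = 25/2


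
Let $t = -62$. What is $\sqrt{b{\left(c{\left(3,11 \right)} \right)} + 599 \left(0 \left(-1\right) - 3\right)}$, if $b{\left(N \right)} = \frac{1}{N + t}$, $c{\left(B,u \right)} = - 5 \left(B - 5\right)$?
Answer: $\frac{i \sqrt{1214785}}{26} \approx 42.391 i$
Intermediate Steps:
$c{\left(B,u \right)} = 25 - 5 B$ ($c{\left(B,u \right)} = - 5 \left(-5 + B\right) = 25 - 5 B$)
$b{\left(N \right)} = \frac{1}{-62 + N}$ ($b{\left(N \right)} = \frac{1}{N - 62} = \frac{1}{-62 + N}$)
$\sqrt{b{\left(c{\left(3,11 \right)} \right)} + 599 \left(0 \left(-1\right) - 3\right)} = \sqrt{\frac{1}{-62 + \left(25 - 15\right)} + 599 \left(0 \left(-1\right) - 3\right)} = \sqrt{\frac{1}{-62 + \left(25 - 15\right)} + 599 \left(0 - 3\right)} = \sqrt{\frac{1}{-62 + 10} + 599 \left(-3\right)} = \sqrt{\frac{1}{-52} - 1797} = \sqrt{- \frac{1}{52} - 1797} = \sqrt{- \frac{93445}{52}} = \frac{i \sqrt{1214785}}{26}$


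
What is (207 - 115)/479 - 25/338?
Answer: 19121/161902 ≈ 0.11810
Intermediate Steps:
(207 - 115)/479 - 25/338 = 92*(1/479) - 25*1/338 = 92/479 - 25/338 = 19121/161902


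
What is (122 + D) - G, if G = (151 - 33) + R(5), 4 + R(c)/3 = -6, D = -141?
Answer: -107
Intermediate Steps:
R(c) = -30 (R(c) = -12 + 3*(-6) = -12 - 18 = -30)
G = 88 (G = (151 - 33) - 30 = 118 - 30 = 88)
(122 + D) - G = (122 - 141) - 1*88 = -19 - 88 = -107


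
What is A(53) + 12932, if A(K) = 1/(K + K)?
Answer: 1370793/106 ≈ 12932.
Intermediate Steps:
A(K) = 1/(2*K)
A(53) + 12932 = (1/2)/53 + 12932 = (1/2)*(1/53) + 12932 = 1/106 + 12932 = 1370793/106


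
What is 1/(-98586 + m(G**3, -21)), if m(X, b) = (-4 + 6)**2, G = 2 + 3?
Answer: -1/98582 ≈ -1.0144e-5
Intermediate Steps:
G = 5
m(X, b) = 4 (m(X, b) = 2**2 = 4)
1/(-98586 + m(G**3, -21)) = 1/(-98586 + 4) = 1/(-98582) = -1/98582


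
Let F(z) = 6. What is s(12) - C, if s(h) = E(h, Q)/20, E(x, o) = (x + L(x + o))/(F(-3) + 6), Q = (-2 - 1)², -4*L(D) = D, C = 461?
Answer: -147511/320 ≈ -460.97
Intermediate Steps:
L(D) = -D/4
Q = 9 (Q = (-3)² = 9)
E(x, o) = -o/48 + x/16 (E(x, o) = (x - (x + o)/4)/(6 + 6) = (x - (o + x)/4)/12 = (x + (-o/4 - x/4))*(1/12) = (-o/4 + 3*x/4)*(1/12) = -o/48 + x/16)
s(h) = -3/320 + h/320 (s(h) = (-1/48*9 + h/16)/20 = (-3/16 + h/16)*(1/20) = -3/320 + h/320)
s(12) - C = (-3/320 + (1/320)*12) - 1*461 = (-3/320 + 3/80) - 461 = 9/320 - 461 = -147511/320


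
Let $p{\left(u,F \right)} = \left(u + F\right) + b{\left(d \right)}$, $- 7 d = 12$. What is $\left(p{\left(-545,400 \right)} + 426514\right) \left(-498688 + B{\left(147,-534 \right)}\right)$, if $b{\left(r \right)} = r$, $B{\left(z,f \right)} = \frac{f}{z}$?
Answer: $- \frac{72930648653190}{343} \approx -2.1263 \cdot 10^{11}$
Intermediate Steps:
$d = - \frac{12}{7}$ ($d = \left(- \frac{1}{7}\right) 12 = - \frac{12}{7} \approx -1.7143$)
$p{\left(u,F \right)} = - \frac{12}{7} + F + u$ ($p{\left(u,F \right)} = \left(u + F\right) - \frac{12}{7} = \left(F + u\right) - \frac{12}{7} = - \frac{12}{7} + F + u$)
$\left(p{\left(-545,400 \right)} + 426514\right) \left(-498688 + B{\left(147,-534 \right)}\right) = \left(\left(- \frac{12}{7} + 400 - 545\right) + 426514\right) \left(-498688 - \frac{534}{147}\right) = \left(- \frac{1027}{7} + 426514\right) \left(-498688 - \frac{178}{49}\right) = \frac{2984571 \left(-498688 - \frac{178}{49}\right)}{7} = \frac{2984571}{7} \left(- \frac{24435890}{49}\right) = - \frac{72930648653190}{343}$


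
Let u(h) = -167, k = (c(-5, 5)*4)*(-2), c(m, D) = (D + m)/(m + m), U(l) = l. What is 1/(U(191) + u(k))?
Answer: 1/24 ≈ 0.041667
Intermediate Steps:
c(m, D) = (D + m)/(2*m) (c(m, D) = (D + m)/((2*m)) = (D + m)*(1/(2*m)) = (D + m)/(2*m))
k = 0 (k = (((½)*(5 - 5)/(-5))*4)*(-2) = (((½)*(-⅕)*0)*4)*(-2) = (0*4)*(-2) = 0*(-2) = 0)
1/(U(191) + u(k)) = 1/(191 - 167) = 1/24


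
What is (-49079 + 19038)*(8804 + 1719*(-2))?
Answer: -161200006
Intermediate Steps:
(-49079 + 19038)*(8804 + 1719*(-2)) = -30041*(8804 - 3438) = -30041*5366 = -161200006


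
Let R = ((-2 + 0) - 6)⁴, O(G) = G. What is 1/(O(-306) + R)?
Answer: 1/3790 ≈ 0.00026385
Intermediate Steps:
R = 4096 (R = (-2 - 6)⁴ = (-8)⁴ = 4096)
1/(O(-306) + R) = 1/(-306 + 4096) = 1/3790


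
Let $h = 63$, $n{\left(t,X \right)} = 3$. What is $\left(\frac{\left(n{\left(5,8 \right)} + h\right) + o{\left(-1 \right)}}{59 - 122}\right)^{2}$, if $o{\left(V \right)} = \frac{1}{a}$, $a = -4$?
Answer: $\frac{69169}{63504} \approx 1.0892$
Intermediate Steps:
$o{\left(V \right)} = - \frac{1}{4}$ ($o{\left(V \right)} = \frac{1}{-4} = - \frac{1}{4}$)
$\left(\frac{\left(n{\left(5,8 \right)} + h\right) + o{\left(-1 \right)}}{59 - 122}\right)^{2} = \left(\frac{\left(3 + 63\right) - \frac{1}{4}}{59 - 122}\right)^{2} = \left(\frac{66 - \frac{1}{4}}{-63}\right)^{2} = \left(\frac{263}{4} \left(- \frac{1}{63}\right)\right)^{2} = \left(- \frac{263}{252}\right)^{2} = \frac{69169}{63504}$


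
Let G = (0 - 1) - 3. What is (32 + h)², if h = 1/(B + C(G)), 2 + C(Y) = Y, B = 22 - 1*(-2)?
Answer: 332929/324 ≈ 1027.6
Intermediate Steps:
G = -4 (G = -1 - 3 = -4)
B = 24 (B = 22 + 2 = 24)
C(Y) = -2 + Y
h = 1/18 (h = 1/(24 + (-2 - 4)) = 1/(24 - 6) = 1/18 ≈ 0.055556)
(32 + h)² = (32 + 1/18)² = (577/18)² = 332929/324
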